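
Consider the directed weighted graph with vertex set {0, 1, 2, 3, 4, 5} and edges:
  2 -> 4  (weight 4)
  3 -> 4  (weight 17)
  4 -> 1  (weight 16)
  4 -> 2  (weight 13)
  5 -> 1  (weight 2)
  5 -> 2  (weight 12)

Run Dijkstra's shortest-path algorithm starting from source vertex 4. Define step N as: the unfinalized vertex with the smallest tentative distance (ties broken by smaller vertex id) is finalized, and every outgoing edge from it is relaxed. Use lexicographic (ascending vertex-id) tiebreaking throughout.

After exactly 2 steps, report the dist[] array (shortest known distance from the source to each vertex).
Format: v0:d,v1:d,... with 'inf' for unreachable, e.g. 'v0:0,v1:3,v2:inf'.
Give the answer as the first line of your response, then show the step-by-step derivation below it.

v0:inf,v1:16,v2:13,v3:inf,v4:0,v5:inf

step 1: dist = v0:inf,v1:16,v2:13,v3:inf,v4:0,v5:inf
step 2: dist = v0:inf,v1:16,v2:13,v3:inf,v4:0,v5:inf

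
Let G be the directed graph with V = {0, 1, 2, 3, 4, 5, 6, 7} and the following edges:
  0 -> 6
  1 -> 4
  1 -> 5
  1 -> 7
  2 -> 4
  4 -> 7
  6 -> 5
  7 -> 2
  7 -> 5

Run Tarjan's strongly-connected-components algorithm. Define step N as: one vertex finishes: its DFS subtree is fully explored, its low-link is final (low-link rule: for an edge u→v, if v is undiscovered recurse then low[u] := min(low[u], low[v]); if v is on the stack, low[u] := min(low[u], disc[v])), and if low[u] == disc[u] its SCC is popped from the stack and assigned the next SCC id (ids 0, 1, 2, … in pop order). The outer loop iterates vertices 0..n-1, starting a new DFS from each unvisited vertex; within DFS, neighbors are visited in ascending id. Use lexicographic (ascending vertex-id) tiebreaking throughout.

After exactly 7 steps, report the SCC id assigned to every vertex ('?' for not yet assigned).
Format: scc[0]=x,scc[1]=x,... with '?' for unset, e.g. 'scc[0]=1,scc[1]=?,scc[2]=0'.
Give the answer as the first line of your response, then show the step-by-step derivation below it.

scc[0]=2,scc[1]=4,scc[2]=3,scc[3]=?,scc[4]=3,scc[5]=0,scc[6]=1,scc[7]=3

step 1: low=(low[0]=0,low[1]=?,low[2]=?,low[3]=?,low[4]=?,low[5]=2,low[6]=1,low[7]=?); scc=(scc[0]=?,scc[1]=?,scc[2]=?,scc[3]=?,scc[4]=?,scc[5]=0,scc[6]=?,scc[7]=?)
step 2: low=(low[0]=0,low[1]=?,low[2]=?,low[3]=?,low[4]=?,low[5]=2,low[6]=1,low[7]=?); scc=(scc[0]=?,scc[1]=?,scc[2]=?,scc[3]=?,scc[4]=?,scc[5]=0,scc[6]=1,scc[7]=?)
step 3: low=(low[0]=0,low[1]=?,low[2]=?,low[3]=?,low[4]=?,low[5]=2,low[6]=1,low[7]=?); scc=(scc[0]=2,scc[1]=?,scc[2]=?,scc[3]=?,scc[4]=?,scc[5]=0,scc[6]=1,scc[7]=?)
step 4: low=(low[0]=0,low[1]=3,low[2]=4,low[3]=?,low[4]=4,low[5]=2,low[6]=1,low[7]=5); scc=(scc[0]=2,scc[1]=?,scc[2]=?,scc[3]=?,scc[4]=?,scc[5]=0,scc[6]=1,scc[7]=?)
step 5: low=(low[0]=0,low[1]=3,low[2]=4,low[3]=?,low[4]=4,low[5]=2,low[6]=1,low[7]=4); scc=(scc[0]=2,scc[1]=?,scc[2]=?,scc[3]=?,scc[4]=?,scc[5]=0,scc[6]=1,scc[7]=?)
step 6: low=(low[0]=0,low[1]=3,low[2]=4,low[3]=?,low[4]=4,low[5]=2,low[6]=1,low[7]=4); scc=(scc[0]=2,scc[1]=?,scc[2]=3,scc[3]=?,scc[4]=3,scc[5]=0,scc[6]=1,scc[7]=3)
step 7: low=(low[0]=0,low[1]=3,low[2]=4,low[3]=?,low[4]=4,low[5]=2,low[6]=1,low[7]=4); scc=(scc[0]=2,scc[1]=4,scc[2]=3,scc[3]=?,scc[4]=3,scc[5]=0,scc[6]=1,scc[7]=3)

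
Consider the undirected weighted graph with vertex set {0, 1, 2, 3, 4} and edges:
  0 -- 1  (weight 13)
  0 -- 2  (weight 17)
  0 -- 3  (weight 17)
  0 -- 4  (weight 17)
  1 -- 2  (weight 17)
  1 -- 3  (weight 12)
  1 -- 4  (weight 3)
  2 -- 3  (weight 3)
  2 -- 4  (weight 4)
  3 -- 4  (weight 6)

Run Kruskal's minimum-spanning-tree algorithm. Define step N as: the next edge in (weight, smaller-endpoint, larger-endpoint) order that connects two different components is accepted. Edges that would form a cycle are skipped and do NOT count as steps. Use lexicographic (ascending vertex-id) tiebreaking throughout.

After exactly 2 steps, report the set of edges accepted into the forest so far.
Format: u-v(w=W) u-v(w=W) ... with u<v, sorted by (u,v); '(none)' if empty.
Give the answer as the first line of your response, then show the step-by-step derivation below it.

1-4(w=3) 2-3(w=3)

step 1: add edge 1-4 (w=3); MST = {1-4(w=3)}
step 2: add edge 2-3 (w=3); MST = {1-4(w=3) 2-3(w=3)}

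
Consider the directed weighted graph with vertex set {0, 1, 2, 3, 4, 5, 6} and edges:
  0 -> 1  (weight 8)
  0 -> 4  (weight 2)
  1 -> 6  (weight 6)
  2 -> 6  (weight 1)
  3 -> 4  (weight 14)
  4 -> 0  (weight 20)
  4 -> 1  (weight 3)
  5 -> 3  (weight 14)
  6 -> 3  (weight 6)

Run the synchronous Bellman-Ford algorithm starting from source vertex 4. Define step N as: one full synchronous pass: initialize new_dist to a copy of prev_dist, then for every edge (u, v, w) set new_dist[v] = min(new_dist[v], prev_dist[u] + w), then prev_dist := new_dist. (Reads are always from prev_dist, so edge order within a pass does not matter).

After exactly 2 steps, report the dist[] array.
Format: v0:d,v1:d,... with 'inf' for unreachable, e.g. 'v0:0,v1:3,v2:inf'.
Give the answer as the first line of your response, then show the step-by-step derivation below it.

v0:20,v1:3,v2:inf,v3:inf,v4:0,v5:inf,v6:9

step 1: dist = v0:20,v1:3,v2:inf,v3:inf,v4:0,v5:inf,v6:inf
step 2: dist = v0:20,v1:3,v2:inf,v3:inf,v4:0,v5:inf,v6:9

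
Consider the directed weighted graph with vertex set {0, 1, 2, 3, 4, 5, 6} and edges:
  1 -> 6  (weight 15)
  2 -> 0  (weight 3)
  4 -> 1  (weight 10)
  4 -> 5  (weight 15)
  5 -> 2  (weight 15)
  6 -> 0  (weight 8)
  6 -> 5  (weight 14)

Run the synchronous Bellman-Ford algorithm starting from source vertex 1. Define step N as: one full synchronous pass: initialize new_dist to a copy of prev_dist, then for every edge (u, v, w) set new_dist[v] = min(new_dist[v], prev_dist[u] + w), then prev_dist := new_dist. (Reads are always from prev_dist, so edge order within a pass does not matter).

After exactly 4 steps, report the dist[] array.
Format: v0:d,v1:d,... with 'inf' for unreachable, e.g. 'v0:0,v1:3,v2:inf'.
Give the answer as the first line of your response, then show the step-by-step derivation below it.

v0:23,v1:0,v2:44,v3:inf,v4:inf,v5:29,v6:15

step 1: dist = v0:inf,v1:0,v2:inf,v3:inf,v4:inf,v5:inf,v6:15
step 2: dist = v0:23,v1:0,v2:inf,v3:inf,v4:inf,v5:29,v6:15
step 3: dist = v0:23,v1:0,v2:44,v3:inf,v4:inf,v5:29,v6:15
step 4: dist = v0:23,v1:0,v2:44,v3:inf,v4:inf,v5:29,v6:15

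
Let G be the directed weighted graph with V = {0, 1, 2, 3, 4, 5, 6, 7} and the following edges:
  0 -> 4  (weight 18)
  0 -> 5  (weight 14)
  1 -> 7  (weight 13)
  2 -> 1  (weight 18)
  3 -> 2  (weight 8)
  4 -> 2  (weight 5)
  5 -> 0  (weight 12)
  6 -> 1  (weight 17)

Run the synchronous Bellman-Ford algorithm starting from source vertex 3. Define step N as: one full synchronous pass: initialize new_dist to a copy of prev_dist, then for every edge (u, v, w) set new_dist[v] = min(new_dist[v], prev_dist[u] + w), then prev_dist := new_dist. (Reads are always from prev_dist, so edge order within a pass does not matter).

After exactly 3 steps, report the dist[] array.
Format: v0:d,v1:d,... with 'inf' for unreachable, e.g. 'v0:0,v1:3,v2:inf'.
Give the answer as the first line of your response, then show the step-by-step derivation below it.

v0:inf,v1:26,v2:8,v3:0,v4:inf,v5:inf,v6:inf,v7:39

step 1: dist = v0:inf,v1:inf,v2:8,v3:0,v4:inf,v5:inf,v6:inf,v7:inf
step 2: dist = v0:inf,v1:26,v2:8,v3:0,v4:inf,v5:inf,v6:inf,v7:inf
step 3: dist = v0:inf,v1:26,v2:8,v3:0,v4:inf,v5:inf,v6:inf,v7:39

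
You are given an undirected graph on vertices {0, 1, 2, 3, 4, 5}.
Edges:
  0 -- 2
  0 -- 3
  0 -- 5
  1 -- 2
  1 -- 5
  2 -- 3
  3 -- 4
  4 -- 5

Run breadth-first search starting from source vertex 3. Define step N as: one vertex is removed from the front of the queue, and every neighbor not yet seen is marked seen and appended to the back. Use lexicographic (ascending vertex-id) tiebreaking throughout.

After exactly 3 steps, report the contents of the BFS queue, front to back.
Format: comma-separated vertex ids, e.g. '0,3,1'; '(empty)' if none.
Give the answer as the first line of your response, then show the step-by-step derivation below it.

4,5,1

step 1: dequeue 3; queue=[0,2,4]; order=3
step 2: dequeue 0; queue=[2,4,5]; order=3,0
step 3: dequeue 2; queue=[4,5,1]; order=3,0,2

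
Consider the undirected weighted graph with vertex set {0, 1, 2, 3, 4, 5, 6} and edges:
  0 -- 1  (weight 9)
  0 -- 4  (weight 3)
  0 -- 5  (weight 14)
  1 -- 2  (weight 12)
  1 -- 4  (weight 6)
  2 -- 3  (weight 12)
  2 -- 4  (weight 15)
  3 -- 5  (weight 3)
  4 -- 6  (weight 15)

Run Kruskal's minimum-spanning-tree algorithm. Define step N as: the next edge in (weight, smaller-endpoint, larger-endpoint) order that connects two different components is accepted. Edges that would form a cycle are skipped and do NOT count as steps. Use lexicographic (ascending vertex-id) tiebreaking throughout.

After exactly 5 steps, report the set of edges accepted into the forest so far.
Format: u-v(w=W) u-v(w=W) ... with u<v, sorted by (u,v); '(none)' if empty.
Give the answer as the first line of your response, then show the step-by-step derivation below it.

0-4(w=3) 1-2(w=12) 1-4(w=6) 2-3(w=12) 3-5(w=3)

step 1: add edge 0-4 (w=3); MST = {0-4(w=3)}
step 2: add edge 3-5 (w=3); MST = {0-4(w=3) 3-5(w=3)}
step 3: add edge 1-4 (w=6); MST = {0-4(w=3) 1-4(w=6) 3-5(w=3)}
step 4: add edge 1-2 (w=12); MST = {0-4(w=3) 1-2(w=12) 1-4(w=6) 3-5(w=3)}
step 5: add edge 2-3 (w=12); MST = {0-4(w=3) 1-2(w=12) 1-4(w=6) 2-3(w=12) 3-5(w=3)}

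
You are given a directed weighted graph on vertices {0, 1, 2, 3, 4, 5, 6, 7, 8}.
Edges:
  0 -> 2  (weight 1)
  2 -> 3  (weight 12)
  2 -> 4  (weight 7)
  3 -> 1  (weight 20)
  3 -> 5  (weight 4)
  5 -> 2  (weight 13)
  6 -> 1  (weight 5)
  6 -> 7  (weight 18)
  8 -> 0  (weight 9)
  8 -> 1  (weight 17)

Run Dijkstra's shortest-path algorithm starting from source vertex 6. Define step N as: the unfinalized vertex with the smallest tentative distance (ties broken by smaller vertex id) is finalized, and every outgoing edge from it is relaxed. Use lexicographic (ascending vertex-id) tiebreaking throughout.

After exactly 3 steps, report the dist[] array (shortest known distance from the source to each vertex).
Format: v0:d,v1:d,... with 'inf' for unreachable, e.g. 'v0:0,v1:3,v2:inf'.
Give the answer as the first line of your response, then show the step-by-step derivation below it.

v0:inf,v1:5,v2:inf,v3:inf,v4:inf,v5:inf,v6:0,v7:18,v8:inf

step 1: dist = v0:inf,v1:5,v2:inf,v3:inf,v4:inf,v5:inf,v6:0,v7:18,v8:inf
step 2: dist = v0:inf,v1:5,v2:inf,v3:inf,v4:inf,v5:inf,v6:0,v7:18,v8:inf
step 3: dist = v0:inf,v1:5,v2:inf,v3:inf,v4:inf,v5:inf,v6:0,v7:18,v8:inf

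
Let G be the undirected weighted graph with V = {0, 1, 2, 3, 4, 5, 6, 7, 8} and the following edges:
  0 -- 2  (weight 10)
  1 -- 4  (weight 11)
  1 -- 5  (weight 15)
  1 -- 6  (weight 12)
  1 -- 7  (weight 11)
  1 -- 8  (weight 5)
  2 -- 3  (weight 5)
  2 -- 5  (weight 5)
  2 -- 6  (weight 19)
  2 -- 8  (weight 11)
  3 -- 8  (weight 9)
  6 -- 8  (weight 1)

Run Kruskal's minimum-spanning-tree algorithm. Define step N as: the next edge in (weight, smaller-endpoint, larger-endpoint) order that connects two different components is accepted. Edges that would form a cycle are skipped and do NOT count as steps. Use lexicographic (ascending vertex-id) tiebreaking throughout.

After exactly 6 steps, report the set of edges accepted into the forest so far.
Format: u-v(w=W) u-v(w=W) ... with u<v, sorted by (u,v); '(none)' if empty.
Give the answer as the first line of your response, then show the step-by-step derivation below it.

0-2(w=10) 1-8(w=5) 2-3(w=5) 2-5(w=5) 3-8(w=9) 6-8(w=1)

step 1: add edge 6-8 (w=1); MST = {6-8(w=1)}
step 2: add edge 1-8 (w=5); MST = {1-8(w=5) 6-8(w=1)}
step 3: add edge 2-3 (w=5); MST = {1-8(w=5) 2-3(w=5) 6-8(w=1)}
step 4: add edge 2-5 (w=5); MST = {1-8(w=5) 2-3(w=5) 2-5(w=5) 6-8(w=1)}
step 5: add edge 3-8 (w=9); MST = {1-8(w=5) 2-3(w=5) 2-5(w=5) 3-8(w=9) 6-8(w=1)}
step 6: add edge 0-2 (w=10); MST = {0-2(w=10) 1-8(w=5) 2-3(w=5) 2-5(w=5) 3-8(w=9) 6-8(w=1)}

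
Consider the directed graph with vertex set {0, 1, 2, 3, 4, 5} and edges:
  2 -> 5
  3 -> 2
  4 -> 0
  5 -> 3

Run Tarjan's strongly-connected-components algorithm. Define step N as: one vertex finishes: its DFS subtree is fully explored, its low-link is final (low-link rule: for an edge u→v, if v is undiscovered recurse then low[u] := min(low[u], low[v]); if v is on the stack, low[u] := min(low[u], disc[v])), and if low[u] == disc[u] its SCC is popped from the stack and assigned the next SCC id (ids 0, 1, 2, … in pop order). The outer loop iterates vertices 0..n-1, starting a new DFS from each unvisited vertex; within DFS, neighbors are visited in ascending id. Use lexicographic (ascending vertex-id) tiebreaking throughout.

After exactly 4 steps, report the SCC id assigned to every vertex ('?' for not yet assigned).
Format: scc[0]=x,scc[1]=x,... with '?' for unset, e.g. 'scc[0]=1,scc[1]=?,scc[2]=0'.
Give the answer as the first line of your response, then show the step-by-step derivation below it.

scc[0]=0,scc[1]=1,scc[2]=?,scc[3]=?,scc[4]=?,scc[5]=?

step 1: low=(low[0]=0,low[1]=?,low[2]=?,low[3]=?,low[4]=?,low[5]=?); scc=(scc[0]=0,scc[1]=?,scc[2]=?,scc[3]=?,scc[4]=?,scc[5]=?)
step 2: low=(low[0]=0,low[1]=1,low[2]=?,low[3]=?,low[4]=?,low[5]=?); scc=(scc[0]=0,scc[1]=1,scc[2]=?,scc[3]=?,scc[4]=?,scc[5]=?)
step 3: low=(low[0]=0,low[1]=1,low[2]=2,low[3]=2,low[4]=?,low[5]=3); scc=(scc[0]=0,scc[1]=1,scc[2]=?,scc[3]=?,scc[4]=?,scc[5]=?)
step 4: low=(low[0]=0,low[1]=1,low[2]=2,low[3]=2,low[4]=?,low[5]=2); scc=(scc[0]=0,scc[1]=1,scc[2]=?,scc[3]=?,scc[4]=?,scc[5]=?)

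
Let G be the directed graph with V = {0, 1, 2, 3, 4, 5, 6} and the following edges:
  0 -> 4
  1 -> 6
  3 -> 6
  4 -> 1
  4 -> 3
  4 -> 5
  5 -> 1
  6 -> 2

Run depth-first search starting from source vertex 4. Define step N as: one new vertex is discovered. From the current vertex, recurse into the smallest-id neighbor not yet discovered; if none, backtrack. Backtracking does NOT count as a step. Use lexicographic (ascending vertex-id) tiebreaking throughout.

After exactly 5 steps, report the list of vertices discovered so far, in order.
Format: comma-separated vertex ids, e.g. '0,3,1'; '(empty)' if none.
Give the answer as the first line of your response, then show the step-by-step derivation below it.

4,1,6,2,3

step 1: discover 4; path=4; order=4
step 2: discover 1; path=4>1; order=4,1
step 3: discover 6; path=4>1>6; order=4,1,6
step 4: discover 2; path=4>1>6>2; order=4,1,6,2
step 5: discover 3; path=4>3; order=4,1,6,2,3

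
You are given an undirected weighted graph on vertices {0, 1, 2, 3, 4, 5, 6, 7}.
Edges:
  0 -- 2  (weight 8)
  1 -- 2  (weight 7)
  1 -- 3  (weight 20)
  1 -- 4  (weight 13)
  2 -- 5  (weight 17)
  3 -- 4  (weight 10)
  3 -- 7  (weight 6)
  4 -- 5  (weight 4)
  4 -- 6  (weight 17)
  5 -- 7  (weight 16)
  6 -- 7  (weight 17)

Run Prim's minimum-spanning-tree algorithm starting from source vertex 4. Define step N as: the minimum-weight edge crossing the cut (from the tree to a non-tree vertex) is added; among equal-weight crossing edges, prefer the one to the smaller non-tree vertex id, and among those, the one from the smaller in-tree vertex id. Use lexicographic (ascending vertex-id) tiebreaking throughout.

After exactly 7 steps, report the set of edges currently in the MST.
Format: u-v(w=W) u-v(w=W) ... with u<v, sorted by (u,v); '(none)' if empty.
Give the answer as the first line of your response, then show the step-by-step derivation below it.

0-2(w=8) 1-2(w=7) 1-4(w=13) 3-4(w=10) 3-7(w=6) 4-5(w=4) 4-6(w=17)

step 1: add edge 4-5 (w=4); MST = {4-5(w=4)}
step 2: add edge 3-4 (w=10); MST = {3-4(w=10) 4-5(w=4)}
step 3: add edge 3-7 (w=6); MST = {3-4(w=10) 3-7(w=6) 4-5(w=4)}
step 4: add edge 1-4 (w=13); MST = {1-4(w=13) 3-4(w=10) 3-7(w=6) 4-5(w=4)}
step 5: add edge 1-2 (w=7); MST = {1-2(w=7) 1-4(w=13) 3-4(w=10) 3-7(w=6) 4-5(w=4)}
step 6: add edge 0-2 (w=8); MST = {0-2(w=8) 1-2(w=7) 1-4(w=13) 3-4(w=10) 3-7(w=6) 4-5(w=4)}
step 7: add edge 4-6 (w=17); MST = {0-2(w=8) 1-2(w=7) 1-4(w=13) 3-4(w=10) 3-7(w=6) 4-5(w=4) 4-6(w=17)}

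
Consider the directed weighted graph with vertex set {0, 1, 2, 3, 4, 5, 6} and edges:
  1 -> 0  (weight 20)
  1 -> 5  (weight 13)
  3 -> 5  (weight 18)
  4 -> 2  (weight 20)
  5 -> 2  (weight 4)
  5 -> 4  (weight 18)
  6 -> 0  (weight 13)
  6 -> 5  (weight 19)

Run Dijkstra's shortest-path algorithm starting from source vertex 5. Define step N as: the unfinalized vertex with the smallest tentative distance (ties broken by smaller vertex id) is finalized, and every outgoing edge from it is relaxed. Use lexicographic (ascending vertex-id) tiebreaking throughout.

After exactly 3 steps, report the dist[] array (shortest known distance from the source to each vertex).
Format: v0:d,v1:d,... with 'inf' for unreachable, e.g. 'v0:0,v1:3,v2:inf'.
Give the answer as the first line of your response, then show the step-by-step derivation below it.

v0:inf,v1:inf,v2:4,v3:inf,v4:18,v5:0,v6:inf

step 1: dist = v0:inf,v1:inf,v2:4,v3:inf,v4:18,v5:0,v6:inf
step 2: dist = v0:inf,v1:inf,v2:4,v3:inf,v4:18,v5:0,v6:inf
step 3: dist = v0:inf,v1:inf,v2:4,v3:inf,v4:18,v5:0,v6:inf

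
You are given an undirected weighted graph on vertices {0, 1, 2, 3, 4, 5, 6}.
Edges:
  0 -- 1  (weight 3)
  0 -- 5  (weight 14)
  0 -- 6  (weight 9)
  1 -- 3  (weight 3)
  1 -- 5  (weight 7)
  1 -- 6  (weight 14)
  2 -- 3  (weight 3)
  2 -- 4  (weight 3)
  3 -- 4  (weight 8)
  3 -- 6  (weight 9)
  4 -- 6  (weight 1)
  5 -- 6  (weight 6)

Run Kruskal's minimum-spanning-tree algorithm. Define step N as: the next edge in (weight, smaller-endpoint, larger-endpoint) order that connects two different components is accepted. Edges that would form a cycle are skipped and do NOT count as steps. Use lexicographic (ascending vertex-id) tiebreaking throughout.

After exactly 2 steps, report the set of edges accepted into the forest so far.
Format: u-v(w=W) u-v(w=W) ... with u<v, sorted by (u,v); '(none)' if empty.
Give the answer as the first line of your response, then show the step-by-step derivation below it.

0-1(w=3) 4-6(w=1)

step 1: add edge 4-6 (w=1); MST = {4-6(w=1)}
step 2: add edge 0-1 (w=3); MST = {0-1(w=3) 4-6(w=1)}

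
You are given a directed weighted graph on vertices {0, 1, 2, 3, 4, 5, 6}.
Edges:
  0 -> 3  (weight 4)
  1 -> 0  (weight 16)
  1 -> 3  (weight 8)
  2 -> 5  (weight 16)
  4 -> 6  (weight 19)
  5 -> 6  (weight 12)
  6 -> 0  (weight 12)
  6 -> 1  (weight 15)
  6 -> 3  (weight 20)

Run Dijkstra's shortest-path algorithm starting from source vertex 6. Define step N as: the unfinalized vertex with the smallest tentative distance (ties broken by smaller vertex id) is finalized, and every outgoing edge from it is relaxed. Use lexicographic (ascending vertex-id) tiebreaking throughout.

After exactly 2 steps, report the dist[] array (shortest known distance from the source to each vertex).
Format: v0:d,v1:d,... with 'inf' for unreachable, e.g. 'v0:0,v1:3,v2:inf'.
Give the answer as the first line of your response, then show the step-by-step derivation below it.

v0:12,v1:15,v2:inf,v3:16,v4:inf,v5:inf,v6:0

step 1: dist = v0:12,v1:15,v2:inf,v3:20,v4:inf,v5:inf,v6:0
step 2: dist = v0:12,v1:15,v2:inf,v3:16,v4:inf,v5:inf,v6:0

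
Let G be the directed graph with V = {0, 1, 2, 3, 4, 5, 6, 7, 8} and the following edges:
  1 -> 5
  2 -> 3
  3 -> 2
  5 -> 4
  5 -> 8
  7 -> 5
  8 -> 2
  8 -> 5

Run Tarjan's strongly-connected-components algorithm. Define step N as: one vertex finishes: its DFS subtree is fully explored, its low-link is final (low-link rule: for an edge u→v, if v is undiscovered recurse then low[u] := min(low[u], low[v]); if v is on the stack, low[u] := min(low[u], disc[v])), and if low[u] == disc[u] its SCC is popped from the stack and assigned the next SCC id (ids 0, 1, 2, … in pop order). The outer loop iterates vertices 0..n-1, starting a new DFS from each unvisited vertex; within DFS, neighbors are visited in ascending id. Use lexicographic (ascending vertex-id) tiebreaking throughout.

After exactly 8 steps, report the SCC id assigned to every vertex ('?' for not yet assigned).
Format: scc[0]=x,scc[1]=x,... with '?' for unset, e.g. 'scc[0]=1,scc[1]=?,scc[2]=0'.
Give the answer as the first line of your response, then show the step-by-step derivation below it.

scc[0]=0,scc[1]=4,scc[2]=2,scc[3]=2,scc[4]=1,scc[5]=3,scc[6]=5,scc[7]=?,scc[8]=3

step 1: low=(low[0]=0,low[1]=?,low[2]=?,low[3]=?,low[4]=?,low[5]=?,low[6]=?,low[7]=?,low[8]=?); scc=(scc[0]=0,scc[1]=?,scc[2]=?,scc[3]=?,scc[4]=?,scc[5]=?,scc[6]=?,scc[7]=?,scc[8]=?)
step 2: low=(low[0]=0,low[1]=1,low[2]=?,low[3]=?,low[4]=3,low[5]=2,low[6]=?,low[7]=?,low[8]=?); scc=(scc[0]=0,scc[1]=?,scc[2]=?,scc[3]=?,scc[4]=1,scc[5]=?,scc[6]=?,scc[7]=?,scc[8]=?)
step 3: low=(low[0]=0,low[1]=1,low[2]=5,low[3]=5,low[4]=3,low[5]=2,low[6]=?,low[7]=?,low[8]=4); scc=(scc[0]=0,scc[1]=?,scc[2]=?,scc[3]=?,scc[4]=1,scc[5]=?,scc[6]=?,scc[7]=?,scc[8]=?)
step 4: low=(low[0]=0,low[1]=1,low[2]=5,low[3]=5,low[4]=3,low[5]=2,low[6]=?,low[7]=?,low[8]=4); scc=(scc[0]=0,scc[1]=?,scc[2]=2,scc[3]=2,scc[4]=1,scc[5]=?,scc[6]=?,scc[7]=?,scc[8]=?)
step 5: low=(low[0]=0,low[1]=1,low[2]=5,low[3]=5,low[4]=3,low[5]=2,low[6]=?,low[7]=?,low[8]=2); scc=(scc[0]=0,scc[1]=?,scc[2]=2,scc[3]=2,scc[4]=1,scc[5]=?,scc[6]=?,scc[7]=?,scc[8]=?)
step 6: low=(low[0]=0,low[1]=1,low[2]=5,low[3]=5,low[4]=3,low[5]=2,low[6]=?,low[7]=?,low[8]=2); scc=(scc[0]=0,scc[1]=?,scc[2]=2,scc[3]=2,scc[4]=1,scc[5]=3,scc[6]=?,scc[7]=?,scc[8]=3)
step 7: low=(low[0]=0,low[1]=1,low[2]=5,low[3]=5,low[4]=3,low[5]=2,low[6]=?,low[7]=?,low[8]=2); scc=(scc[0]=0,scc[1]=4,scc[2]=2,scc[3]=2,scc[4]=1,scc[5]=3,scc[6]=?,scc[7]=?,scc[8]=3)
step 8: low=(low[0]=0,low[1]=1,low[2]=5,low[3]=5,low[4]=3,low[5]=2,low[6]=7,low[7]=?,low[8]=2); scc=(scc[0]=0,scc[1]=4,scc[2]=2,scc[3]=2,scc[4]=1,scc[5]=3,scc[6]=5,scc[7]=?,scc[8]=3)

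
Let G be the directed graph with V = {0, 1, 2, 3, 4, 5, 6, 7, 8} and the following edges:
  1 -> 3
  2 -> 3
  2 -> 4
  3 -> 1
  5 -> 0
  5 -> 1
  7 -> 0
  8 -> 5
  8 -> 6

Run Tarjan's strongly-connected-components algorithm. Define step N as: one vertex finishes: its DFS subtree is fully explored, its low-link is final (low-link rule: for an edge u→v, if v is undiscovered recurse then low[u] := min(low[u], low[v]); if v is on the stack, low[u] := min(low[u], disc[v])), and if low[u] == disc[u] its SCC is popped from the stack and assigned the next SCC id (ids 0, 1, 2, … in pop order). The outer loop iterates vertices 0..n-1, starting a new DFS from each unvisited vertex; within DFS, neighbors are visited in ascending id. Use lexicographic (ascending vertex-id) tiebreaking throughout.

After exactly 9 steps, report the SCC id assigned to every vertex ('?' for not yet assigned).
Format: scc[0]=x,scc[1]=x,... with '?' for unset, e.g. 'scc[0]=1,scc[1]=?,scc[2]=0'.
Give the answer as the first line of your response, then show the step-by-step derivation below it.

scc[0]=0,scc[1]=1,scc[2]=3,scc[3]=1,scc[4]=2,scc[5]=4,scc[6]=5,scc[7]=6,scc[8]=7

step 1: low=(low[0]=0,low[1]=?,low[2]=?,low[3]=?,low[4]=?,low[5]=?,low[6]=?,low[7]=?,low[8]=?); scc=(scc[0]=0,scc[1]=?,scc[2]=?,scc[3]=?,scc[4]=?,scc[5]=?,scc[6]=?,scc[7]=?,scc[8]=?)
step 2: low=(low[0]=0,low[1]=1,low[2]=?,low[3]=1,low[4]=?,low[5]=?,low[6]=?,low[7]=?,low[8]=?); scc=(scc[0]=0,scc[1]=?,scc[2]=?,scc[3]=?,scc[4]=?,scc[5]=?,scc[6]=?,scc[7]=?,scc[8]=?)
step 3: low=(low[0]=0,low[1]=1,low[2]=?,low[3]=1,low[4]=?,low[5]=?,low[6]=?,low[7]=?,low[8]=?); scc=(scc[0]=0,scc[1]=1,scc[2]=?,scc[3]=1,scc[4]=?,scc[5]=?,scc[6]=?,scc[7]=?,scc[8]=?)
step 4: low=(low[0]=0,low[1]=1,low[2]=3,low[3]=1,low[4]=4,low[5]=?,low[6]=?,low[7]=?,low[8]=?); scc=(scc[0]=0,scc[1]=1,scc[2]=?,scc[3]=1,scc[4]=2,scc[5]=?,scc[6]=?,scc[7]=?,scc[8]=?)
step 5: low=(low[0]=0,low[1]=1,low[2]=3,low[3]=1,low[4]=4,low[5]=?,low[6]=?,low[7]=?,low[8]=?); scc=(scc[0]=0,scc[1]=1,scc[2]=3,scc[3]=1,scc[4]=2,scc[5]=?,scc[6]=?,scc[7]=?,scc[8]=?)
step 6: low=(low[0]=0,low[1]=1,low[2]=3,low[3]=1,low[4]=4,low[5]=5,low[6]=?,low[7]=?,low[8]=?); scc=(scc[0]=0,scc[1]=1,scc[2]=3,scc[3]=1,scc[4]=2,scc[5]=4,scc[6]=?,scc[7]=?,scc[8]=?)
step 7: low=(low[0]=0,low[1]=1,low[2]=3,low[3]=1,low[4]=4,low[5]=5,low[6]=6,low[7]=?,low[8]=?); scc=(scc[0]=0,scc[1]=1,scc[2]=3,scc[3]=1,scc[4]=2,scc[5]=4,scc[6]=5,scc[7]=?,scc[8]=?)
step 8: low=(low[0]=0,low[1]=1,low[2]=3,low[3]=1,low[4]=4,low[5]=5,low[6]=6,low[7]=7,low[8]=?); scc=(scc[0]=0,scc[1]=1,scc[2]=3,scc[3]=1,scc[4]=2,scc[5]=4,scc[6]=5,scc[7]=6,scc[8]=?)
step 9: low=(low[0]=0,low[1]=1,low[2]=3,low[3]=1,low[4]=4,low[5]=5,low[6]=6,low[7]=7,low[8]=8); scc=(scc[0]=0,scc[1]=1,scc[2]=3,scc[3]=1,scc[4]=2,scc[5]=4,scc[6]=5,scc[7]=6,scc[8]=7)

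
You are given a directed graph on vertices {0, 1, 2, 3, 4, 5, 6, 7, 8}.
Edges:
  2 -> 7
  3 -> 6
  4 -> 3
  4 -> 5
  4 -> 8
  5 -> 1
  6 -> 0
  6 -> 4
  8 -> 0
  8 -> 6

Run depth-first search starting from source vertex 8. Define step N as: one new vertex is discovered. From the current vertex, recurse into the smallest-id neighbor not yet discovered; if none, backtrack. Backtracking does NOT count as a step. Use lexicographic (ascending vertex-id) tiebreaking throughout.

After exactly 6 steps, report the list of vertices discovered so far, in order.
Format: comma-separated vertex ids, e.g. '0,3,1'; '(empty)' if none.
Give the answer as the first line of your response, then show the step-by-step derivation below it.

8,0,6,4,3,5

step 1: discover 8; path=8; order=8
step 2: discover 0; path=8>0; order=8,0
step 3: discover 6; path=8>6; order=8,0,6
step 4: discover 4; path=8>6>4; order=8,0,6,4
step 5: discover 3; path=8>6>4>3; order=8,0,6,4,3
step 6: discover 5; path=8>6>4>5; order=8,0,6,4,3,5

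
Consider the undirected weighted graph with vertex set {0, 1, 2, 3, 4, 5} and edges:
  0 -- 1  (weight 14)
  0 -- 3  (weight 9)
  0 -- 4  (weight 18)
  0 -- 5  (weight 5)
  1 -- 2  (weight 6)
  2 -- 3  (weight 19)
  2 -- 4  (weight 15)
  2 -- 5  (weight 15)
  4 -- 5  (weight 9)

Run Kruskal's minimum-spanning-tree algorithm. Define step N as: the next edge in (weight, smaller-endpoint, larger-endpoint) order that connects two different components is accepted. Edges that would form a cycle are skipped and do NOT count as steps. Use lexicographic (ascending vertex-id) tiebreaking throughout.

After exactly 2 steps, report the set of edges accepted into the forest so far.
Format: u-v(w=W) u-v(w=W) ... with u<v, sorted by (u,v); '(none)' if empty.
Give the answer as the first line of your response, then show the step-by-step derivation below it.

0-5(w=5) 1-2(w=6)

step 1: add edge 0-5 (w=5); MST = {0-5(w=5)}
step 2: add edge 1-2 (w=6); MST = {0-5(w=5) 1-2(w=6)}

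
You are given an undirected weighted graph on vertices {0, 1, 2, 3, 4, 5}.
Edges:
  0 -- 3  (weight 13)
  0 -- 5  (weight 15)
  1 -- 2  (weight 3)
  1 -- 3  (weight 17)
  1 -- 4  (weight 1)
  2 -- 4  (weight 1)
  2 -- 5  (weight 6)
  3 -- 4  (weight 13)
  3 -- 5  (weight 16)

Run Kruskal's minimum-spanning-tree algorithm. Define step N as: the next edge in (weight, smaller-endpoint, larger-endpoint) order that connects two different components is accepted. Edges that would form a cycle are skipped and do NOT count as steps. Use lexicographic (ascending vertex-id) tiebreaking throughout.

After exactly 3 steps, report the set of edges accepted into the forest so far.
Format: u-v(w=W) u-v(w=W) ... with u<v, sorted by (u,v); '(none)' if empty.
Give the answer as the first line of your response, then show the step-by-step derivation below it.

1-4(w=1) 2-4(w=1) 2-5(w=6)

step 1: add edge 1-4 (w=1); MST = {1-4(w=1)}
step 2: add edge 2-4 (w=1); MST = {1-4(w=1) 2-4(w=1)}
step 3: add edge 2-5 (w=6); MST = {1-4(w=1) 2-4(w=1) 2-5(w=6)}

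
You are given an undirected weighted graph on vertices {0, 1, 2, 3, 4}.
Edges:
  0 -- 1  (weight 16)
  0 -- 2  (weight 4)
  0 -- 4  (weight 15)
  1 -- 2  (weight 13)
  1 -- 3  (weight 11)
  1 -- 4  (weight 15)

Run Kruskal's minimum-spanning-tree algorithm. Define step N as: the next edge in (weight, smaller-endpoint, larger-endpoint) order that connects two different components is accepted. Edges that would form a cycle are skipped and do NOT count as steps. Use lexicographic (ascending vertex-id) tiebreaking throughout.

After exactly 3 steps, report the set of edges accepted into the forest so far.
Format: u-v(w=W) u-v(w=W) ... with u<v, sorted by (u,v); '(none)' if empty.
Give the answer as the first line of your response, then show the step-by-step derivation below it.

0-2(w=4) 1-2(w=13) 1-3(w=11)

step 1: add edge 0-2 (w=4); MST = {0-2(w=4)}
step 2: add edge 1-3 (w=11); MST = {0-2(w=4) 1-3(w=11)}
step 3: add edge 1-2 (w=13); MST = {0-2(w=4) 1-2(w=13) 1-3(w=11)}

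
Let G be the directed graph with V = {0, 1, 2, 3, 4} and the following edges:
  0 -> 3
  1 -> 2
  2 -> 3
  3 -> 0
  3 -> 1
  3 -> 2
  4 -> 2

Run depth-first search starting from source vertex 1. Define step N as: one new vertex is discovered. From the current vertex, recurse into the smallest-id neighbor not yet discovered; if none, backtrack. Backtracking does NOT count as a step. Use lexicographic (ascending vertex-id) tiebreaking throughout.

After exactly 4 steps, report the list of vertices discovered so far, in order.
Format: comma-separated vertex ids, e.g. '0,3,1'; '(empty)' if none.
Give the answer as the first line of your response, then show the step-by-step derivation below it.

1,2,3,0

step 1: discover 1; path=1; order=1
step 2: discover 2; path=1>2; order=1,2
step 3: discover 3; path=1>2>3; order=1,2,3
step 4: discover 0; path=1>2>3>0; order=1,2,3,0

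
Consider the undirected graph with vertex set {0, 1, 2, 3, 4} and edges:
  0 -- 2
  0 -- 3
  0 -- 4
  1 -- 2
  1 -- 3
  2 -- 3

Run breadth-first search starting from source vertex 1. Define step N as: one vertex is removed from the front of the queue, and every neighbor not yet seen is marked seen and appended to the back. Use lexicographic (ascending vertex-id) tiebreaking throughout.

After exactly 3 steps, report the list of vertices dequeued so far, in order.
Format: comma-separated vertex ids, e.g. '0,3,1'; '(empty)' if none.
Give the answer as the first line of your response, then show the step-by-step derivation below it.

1,2,3

step 1: dequeue 1; queue=[2,3]; order=1
step 2: dequeue 2; queue=[3,0]; order=1,2
step 3: dequeue 3; queue=[0]; order=1,2,3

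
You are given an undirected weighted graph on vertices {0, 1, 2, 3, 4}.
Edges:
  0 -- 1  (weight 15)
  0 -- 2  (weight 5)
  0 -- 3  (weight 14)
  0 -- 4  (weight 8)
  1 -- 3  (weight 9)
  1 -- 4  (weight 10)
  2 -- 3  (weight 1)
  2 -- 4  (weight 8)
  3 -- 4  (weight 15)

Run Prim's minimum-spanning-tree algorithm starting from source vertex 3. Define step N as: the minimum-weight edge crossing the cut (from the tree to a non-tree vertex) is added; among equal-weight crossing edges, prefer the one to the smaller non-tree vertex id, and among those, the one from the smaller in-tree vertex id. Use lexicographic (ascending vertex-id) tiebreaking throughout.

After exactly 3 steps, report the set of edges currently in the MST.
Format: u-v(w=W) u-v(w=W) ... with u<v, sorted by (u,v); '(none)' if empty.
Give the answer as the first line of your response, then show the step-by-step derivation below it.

0-2(w=5) 0-4(w=8) 2-3(w=1)

step 1: add edge 2-3 (w=1); MST = {2-3(w=1)}
step 2: add edge 0-2 (w=5); MST = {0-2(w=5) 2-3(w=1)}
step 3: add edge 0-4 (w=8); MST = {0-2(w=5) 0-4(w=8) 2-3(w=1)}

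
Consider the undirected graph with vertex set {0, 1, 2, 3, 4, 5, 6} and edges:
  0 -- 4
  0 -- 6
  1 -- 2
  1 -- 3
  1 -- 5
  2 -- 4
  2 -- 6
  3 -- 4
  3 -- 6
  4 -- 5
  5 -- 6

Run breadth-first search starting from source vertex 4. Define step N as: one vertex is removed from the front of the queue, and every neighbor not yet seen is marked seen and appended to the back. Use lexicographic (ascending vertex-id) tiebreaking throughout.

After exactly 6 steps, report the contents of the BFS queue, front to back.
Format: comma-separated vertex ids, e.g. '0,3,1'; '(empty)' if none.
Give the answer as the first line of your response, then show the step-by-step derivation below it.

1

step 1: dequeue 4; queue=[0,2,3,5]; order=4
step 2: dequeue 0; queue=[2,3,5,6]; order=4,0
step 3: dequeue 2; queue=[3,5,6,1]; order=4,0,2
step 4: dequeue 3; queue=[5,6,1]; order=4,0,2,3
step 5: dequeue 5; queue=[6,1]; order=4,0,2,3,5
step 6: dequeue 6; queue=[1]; order=4,0,2,3,5,6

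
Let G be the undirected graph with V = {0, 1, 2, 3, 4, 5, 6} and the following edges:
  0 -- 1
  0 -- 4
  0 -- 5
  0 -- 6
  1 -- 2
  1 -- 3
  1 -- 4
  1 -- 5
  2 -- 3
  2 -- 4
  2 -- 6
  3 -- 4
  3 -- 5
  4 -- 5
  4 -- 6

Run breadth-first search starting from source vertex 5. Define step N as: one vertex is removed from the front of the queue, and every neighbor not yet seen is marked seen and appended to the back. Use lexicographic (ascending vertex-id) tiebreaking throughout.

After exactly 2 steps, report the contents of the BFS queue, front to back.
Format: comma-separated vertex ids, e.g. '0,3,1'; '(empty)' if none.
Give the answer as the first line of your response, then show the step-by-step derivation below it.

1,3,4,6

step 1: dequeue 5; queue=[0,1,3,4]; order=5
step 2: dequeue 0; queue=[1,3,4,6]; order=5,0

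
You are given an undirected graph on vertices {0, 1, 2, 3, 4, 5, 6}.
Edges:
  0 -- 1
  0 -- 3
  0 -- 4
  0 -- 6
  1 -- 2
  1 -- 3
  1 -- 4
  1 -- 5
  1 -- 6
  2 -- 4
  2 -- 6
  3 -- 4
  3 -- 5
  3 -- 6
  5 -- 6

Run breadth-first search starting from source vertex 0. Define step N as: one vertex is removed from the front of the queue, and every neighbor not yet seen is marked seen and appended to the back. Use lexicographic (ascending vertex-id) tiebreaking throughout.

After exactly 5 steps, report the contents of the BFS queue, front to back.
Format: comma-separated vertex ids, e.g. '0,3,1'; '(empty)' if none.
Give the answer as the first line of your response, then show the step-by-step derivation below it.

2,5

step 1: dequeue 0; queue=[1,3,4,6]; order=0
step 2: dequeue 1; queue=[3,4,6,2,5]; order=0,1
step 3: dequeue 3; queue=[4,6,2,5]; order=0,1,3
step 4: dequeue 4; queue=[6,2,5]; order=0,1,3,4
step 5: dequeue 6; queue=[2,5]; order=0,1,3,4,6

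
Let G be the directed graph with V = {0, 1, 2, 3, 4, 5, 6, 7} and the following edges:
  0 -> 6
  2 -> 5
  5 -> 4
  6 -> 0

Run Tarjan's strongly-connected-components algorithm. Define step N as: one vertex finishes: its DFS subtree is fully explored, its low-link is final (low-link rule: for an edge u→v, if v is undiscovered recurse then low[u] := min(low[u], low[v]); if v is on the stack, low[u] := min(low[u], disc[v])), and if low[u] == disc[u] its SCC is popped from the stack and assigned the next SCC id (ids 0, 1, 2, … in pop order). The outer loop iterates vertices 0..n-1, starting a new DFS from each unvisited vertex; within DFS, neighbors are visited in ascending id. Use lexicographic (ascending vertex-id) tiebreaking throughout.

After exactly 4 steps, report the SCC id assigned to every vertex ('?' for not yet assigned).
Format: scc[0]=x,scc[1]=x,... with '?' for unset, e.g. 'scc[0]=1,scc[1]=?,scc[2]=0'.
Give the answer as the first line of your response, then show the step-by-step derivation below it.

scc[0]=0,scc[1]=1,scc[2]=?,scc[3]=?,scc[4]=2,scc[5]=?,scc[6]=0,scc[7]=?

step 1: low=(low[0]=0,low[1]=?,low[2]=?,low[3]=?,low[4]=?,low[5]=?,low[6]=0,low[7]=?); scc=(scc[0]=?,scc[1]=?,scc[2]=?,scc[3]=?,scc[4]=?,scc[5]=?,scc[6]=?,scc[7]=?)
step 2: low=(low[0]=0,low[1]=?,low[2]=?,low[3]=?,low[4]=?,low[5]=?,low[6]=0,low[7]=?); scc=(scc[0]=0,scc[1]=?,scc[2]=?,scc[3]=?,scc[4]=?,scc[5]=?,scc[6]=0,scc[7]=?)
step 3: low=(low[0]=0,low[1]=2,low[2]=?,low[3]=?,low[4]=?,low[5]=?,low[6]=0,low[7]=?); scc=(scc[0]=0,scc[1]=1,scc[2]=?,scc[3]=?,scc[4]=?,scc[5]=?,scc[6]=0,scc[7]=?)
step 4: low=(low[0]=0,low[1]=2,low[2]=3,low[3]=?,low[4]=5,low[5]=4,low[6]=0,low[7]=?); scc=(scc[0]=0,scc[1]=1,scc[2]=?,scc[3]=?,scc[4]=2,scc[5]=?,scc[6]=0,scc[7]=?)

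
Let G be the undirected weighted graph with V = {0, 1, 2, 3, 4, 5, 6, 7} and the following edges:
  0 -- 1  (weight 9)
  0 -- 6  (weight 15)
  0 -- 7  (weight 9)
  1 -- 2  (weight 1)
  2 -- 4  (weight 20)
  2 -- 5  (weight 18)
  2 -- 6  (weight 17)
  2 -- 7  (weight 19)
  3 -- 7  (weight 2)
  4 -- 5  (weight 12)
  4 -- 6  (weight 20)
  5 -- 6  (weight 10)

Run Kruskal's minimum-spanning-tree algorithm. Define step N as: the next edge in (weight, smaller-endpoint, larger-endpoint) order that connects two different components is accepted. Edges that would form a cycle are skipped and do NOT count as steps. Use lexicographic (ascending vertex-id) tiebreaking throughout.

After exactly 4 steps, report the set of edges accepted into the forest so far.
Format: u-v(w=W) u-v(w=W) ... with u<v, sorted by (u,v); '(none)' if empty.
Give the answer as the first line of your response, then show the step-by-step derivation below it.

0-1(w=9) 0-7(w=9) 1-2(w=1) 3-7(w=2)

step 1: add edge 1-2 (w=1); MST = {1-2(w=1)}
step 2: add edge 3-7 (w=2); MST = {1-2(w=1) 3-7(w=2)}
step 3: add edge 0-1 (w=9); MST = {0-1(w=9) 1-2(w=1) 3-7(w=2)}
step 4: add edge 0-7 (w=9); MST = {0-1(w=9) 0-7(w=9) 1-2(w=1) 3-7(w=2)}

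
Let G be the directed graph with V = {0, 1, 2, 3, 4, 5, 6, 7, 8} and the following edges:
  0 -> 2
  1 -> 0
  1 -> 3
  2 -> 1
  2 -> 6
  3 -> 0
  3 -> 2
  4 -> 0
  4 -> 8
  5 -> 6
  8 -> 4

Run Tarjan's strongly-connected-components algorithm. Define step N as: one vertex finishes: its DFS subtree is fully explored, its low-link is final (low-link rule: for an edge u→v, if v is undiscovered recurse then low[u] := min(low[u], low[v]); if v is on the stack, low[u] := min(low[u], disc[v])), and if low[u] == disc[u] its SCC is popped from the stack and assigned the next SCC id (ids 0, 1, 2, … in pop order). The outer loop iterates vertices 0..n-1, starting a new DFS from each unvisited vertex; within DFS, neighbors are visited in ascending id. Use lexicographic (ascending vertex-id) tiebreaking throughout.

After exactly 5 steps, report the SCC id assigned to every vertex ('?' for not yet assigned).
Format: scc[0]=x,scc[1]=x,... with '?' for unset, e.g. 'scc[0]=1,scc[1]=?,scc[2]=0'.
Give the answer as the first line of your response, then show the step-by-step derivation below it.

scc[0]=1,scc[1]=1,scc[2]=1,scc[3]=1,scc[4]=?,scc[5]=?,scc[6]=0,scc[7]=?,scc[8]=?

step 1: low=(low[0]=0,low[1]=0,low[2]=1,low[3]=0,low[4]=?,low[5]=?,low[6]=?,low[7]=?,low[8]=?); scc=(scc[0]=?,scc[1]=?,scc[2]=?,scc[3]=?,scc[4]=?,scc[5]=?,scc[6]=?,scc[7]=?,scc[8]=?)
step 2: low=(low[0]=0,low[1]=0,low[2]=1,low[3]=0,low[4]=?,low[5]=?,low[6]=?,low[7]=?,low[8]=?); scc=(scc[0]=?,scc[1]=?,scc[2]=?,scc[3]=?,scc[4]=?,scc[5]=?,scc[6]=?,scc[7]=?,scc[8]=?)
step 3: low=(low[0]=0,low[1]=0,low[2]=0,low[3]=0,low[4]=?,low[5]=?,low[6]=4,low[7]=?,low[8]=?); scc=(scc[0]=?,scc[1]=?,scc[2]=?,scc[3]=?,scc[4]=?,scc[5]=?,scc[6]=0,scc[7]=?,scc[8]=?)
step 4: low=(low[0]=0,low[1]=0,low[2]=0,low[3]=0,low[4]=?,low[5]=?,low[6]=4,low[7]=?,low[8]=?); scc=(scc[0]=?,scc[1]=?,scc[2]=?,scc[3]=?,scc[4]=?,scc[5]=?,scc[6]=0,scc[7]=?,scc[8]=?)
step 5: low=(low[0]=0,low[1]=0,low[2]=0,low[3]=0,low[4]=?,low[5]=?,low[6]=4,low[7]=?,low[8]=?); scc=(scc[0]=1,scc[1]=1,scc[2]=1,scc[3]=1,scc[4]=?,scc[5]=?,scc[6]=0,scc[7]=?,scc[8]=?)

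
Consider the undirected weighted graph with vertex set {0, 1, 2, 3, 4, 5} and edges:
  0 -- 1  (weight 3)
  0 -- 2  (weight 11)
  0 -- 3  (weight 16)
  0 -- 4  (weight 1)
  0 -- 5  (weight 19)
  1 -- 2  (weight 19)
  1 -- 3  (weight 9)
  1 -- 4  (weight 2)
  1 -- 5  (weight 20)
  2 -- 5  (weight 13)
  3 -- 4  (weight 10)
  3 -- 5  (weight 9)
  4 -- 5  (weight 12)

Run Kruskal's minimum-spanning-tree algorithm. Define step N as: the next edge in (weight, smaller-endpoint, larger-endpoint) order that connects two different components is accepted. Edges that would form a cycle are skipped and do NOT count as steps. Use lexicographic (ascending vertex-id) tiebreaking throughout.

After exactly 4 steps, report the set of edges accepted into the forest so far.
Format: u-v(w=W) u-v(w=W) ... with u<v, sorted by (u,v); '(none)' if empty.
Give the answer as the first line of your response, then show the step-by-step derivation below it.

0-4(w=1) 1-3(w=9) 1-4(w=2) 3-5(w=9)

step 1: add edge 0-4 (w=1); MST = {0-4(w=1)}
step 2: add edge 1-4 (w=2); MST = {0-4(w=1) 1-4(w=2)}
step 3: add edge 1-3 (w=9); MST = {0-4(w=1) 1-3(w=9) 1-4(w=2)}
step 4: add edge 3-5 (w=9); MST = {0-4(w=1) 1-3(w=9) 1-4(w=2) 3-5(w=9)}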